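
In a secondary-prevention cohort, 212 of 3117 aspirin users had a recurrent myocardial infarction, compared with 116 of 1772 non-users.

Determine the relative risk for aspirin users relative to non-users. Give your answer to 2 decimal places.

RR: 1.04

risk, aspirin users = 212/3117 = 0.0680
risk, non-users = 116/1772 = 0.0655
RR = 0.0680 / 0.0655 = 1.04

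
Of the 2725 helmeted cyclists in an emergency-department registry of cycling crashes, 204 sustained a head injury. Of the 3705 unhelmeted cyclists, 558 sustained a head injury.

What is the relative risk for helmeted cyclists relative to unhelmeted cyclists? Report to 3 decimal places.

risk, helmeted cyclists = 204/2725 = 0.0749
risk, unhelmeted cyclists = 558/3705 = 0.1506
RR = 0.0749 / 0.1506 = 0.497

0.497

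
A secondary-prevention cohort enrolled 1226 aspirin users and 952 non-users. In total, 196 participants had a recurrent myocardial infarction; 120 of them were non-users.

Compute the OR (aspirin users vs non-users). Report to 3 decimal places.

OR: 0.458

aspirin users with the outcome: 196 − 120 = 76
aspirin users without the outcome: 1226 − 76 = 1150
non-users without the outcome: 952 − 120 = 832
odds, aspirin users = 76/1150 = 0.0661
odds, non-users = 120/832 = 0.1442
OR = 0.0661 / 0.1442 = 0.458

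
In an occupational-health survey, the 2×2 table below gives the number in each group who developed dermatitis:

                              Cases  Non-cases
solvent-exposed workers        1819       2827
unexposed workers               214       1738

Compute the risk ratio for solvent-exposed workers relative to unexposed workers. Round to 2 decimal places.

risk, solvent-exposed workers = 1819/4646 = 0.3915
risk, unexposed workers = 214/1952 = 0.1096
RR = 0.3915 / 0.1096 = 3.57

RR: 3.57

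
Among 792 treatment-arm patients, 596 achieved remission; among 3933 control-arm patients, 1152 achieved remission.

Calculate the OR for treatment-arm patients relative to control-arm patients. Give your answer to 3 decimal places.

OR = (596 × 2781) / (196 × 1152) = 1657476/225792 ≈ 7.341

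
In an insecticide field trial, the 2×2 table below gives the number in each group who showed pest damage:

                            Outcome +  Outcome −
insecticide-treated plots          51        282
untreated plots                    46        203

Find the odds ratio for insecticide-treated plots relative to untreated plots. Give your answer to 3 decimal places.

OR = (51 × 203) / (282 × 46) = 10353/12972 ≈ 0.798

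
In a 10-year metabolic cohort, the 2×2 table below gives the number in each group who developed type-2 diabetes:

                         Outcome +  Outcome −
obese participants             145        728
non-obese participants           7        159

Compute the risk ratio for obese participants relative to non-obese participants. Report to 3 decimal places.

RR = 3.939

risk, obese participants = 145/873 = 0.16609
risk, non-obese participants = 7/166 = 0.04217
RR = 0.16609 / 0.04217 = 3.939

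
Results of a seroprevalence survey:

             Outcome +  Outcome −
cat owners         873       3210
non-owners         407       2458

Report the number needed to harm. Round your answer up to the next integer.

NNH ≈ 14

risk, cat owners = 873/4083 = 0.213813
risk, non-owners = 407/2865 = 0.142059
absolute risk difference = 0.071754
1 / 0.071754 = 13.937 → round up → 14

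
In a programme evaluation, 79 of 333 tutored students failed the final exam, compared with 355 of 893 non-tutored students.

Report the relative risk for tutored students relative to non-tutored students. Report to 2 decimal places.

RR = 0.60

risk, tutored students = 79/333 = 0.2372
risk, non-tutored students = 355/893 = 0.3975
RR = 0.2372 / 0.3975 = 0.60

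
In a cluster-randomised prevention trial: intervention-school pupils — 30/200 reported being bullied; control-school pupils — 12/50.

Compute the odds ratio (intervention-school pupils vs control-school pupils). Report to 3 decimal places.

OR = (30 × 38) / (170 × 12) = 1140/2040 ≈ 0.559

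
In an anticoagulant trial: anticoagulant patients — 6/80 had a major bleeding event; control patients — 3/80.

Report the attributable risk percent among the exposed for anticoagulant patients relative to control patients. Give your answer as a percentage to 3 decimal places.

AR% = 50.000%

risk, anticoagulant patients = 6/80 = 0.07500
risk, control patients = 3/80 = 0.03750
AR% = (0.07500 − 0.03750) / 0.07500 = 0.5000 → 50.000%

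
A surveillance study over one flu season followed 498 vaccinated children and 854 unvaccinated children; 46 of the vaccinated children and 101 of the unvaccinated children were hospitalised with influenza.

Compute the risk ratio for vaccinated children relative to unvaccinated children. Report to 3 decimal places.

RR = 0.781

risk, vaccinated children = 46/498 = 0.0924
risk, unvaccinated children = 101/854 = 0.1183
RR = 0.0924 / 0.1183 = 0.781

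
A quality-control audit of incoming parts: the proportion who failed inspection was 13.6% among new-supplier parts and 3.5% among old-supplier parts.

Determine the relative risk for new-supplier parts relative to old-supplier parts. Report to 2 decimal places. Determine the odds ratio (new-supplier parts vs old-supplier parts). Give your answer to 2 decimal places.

RR = 0.13600 / 0.03500 = 3.89
odds, new-supplier parts = 0.13600/0.86400 = 0.15741
odds, old-supplier parts = 0.03500/0.96500 = 0.03627
OR = 0.15741 / 0.03627 = 4.34

RR = 3.89; OR = 4.34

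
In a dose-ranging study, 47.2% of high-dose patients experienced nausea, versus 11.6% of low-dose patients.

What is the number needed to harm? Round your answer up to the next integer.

absolute risk difference = 0.356000
1 / 0.356000 = 2.809 → round up → 3

NNH: 3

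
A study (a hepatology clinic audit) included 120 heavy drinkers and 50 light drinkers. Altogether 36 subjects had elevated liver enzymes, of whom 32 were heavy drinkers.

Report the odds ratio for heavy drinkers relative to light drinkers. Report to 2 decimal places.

heavy drinkers without the outcome: 120 − 32 = 88
light drinkers with the outcome: 36 − 32 = 4
light drinkers without the outcome: 50 − 4 = 46
odds, heavy drinkers = 32/88 = 0.3636
odds, light drinkers = 4/46 = 0.0870
OR = 0.3636 / 0.0870 = 4.18

OR ≈ 4.18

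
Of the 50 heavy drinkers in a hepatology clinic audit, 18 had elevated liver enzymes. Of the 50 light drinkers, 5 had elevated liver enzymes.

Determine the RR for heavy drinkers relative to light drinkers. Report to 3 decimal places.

3.600

risk, heavy drinkers = 18/50 = 0.3600
risk, light drinkers = 5/50 = 0.1000
RR = 0.3600 / 0.1000 = 3.600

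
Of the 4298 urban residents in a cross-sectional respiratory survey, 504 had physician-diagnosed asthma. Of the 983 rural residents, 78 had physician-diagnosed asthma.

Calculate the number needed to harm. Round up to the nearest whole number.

NNH = 27

risk, urban residents = 504/4298 = 0.117264
risk, rural residents = 78/983 = 0.079349
absolute risk difference = 0.037915
1 / 0.037915 = 26.375 → round up → 27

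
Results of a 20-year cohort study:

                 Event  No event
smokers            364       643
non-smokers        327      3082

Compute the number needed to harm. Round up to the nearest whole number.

risk, smokers = 364/1007 = 0.361470
risk, non-smokers = 327/3409 = 0.095923
absolute risk difference = 0.265547
1 / 0.265547 = 3.766 → round up → 4

NNH: 4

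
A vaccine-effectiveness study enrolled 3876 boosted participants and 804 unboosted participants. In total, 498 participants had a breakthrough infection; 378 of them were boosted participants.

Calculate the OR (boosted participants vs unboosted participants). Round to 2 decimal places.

boosted participants without the outcome: 3876 − 378 = 3498
unboosted participants with the outcome: 498 − 378 = 120
unboosted participants without the outcome: 804 − 120 = 684
OR = (378 × 684) / (3498 × 120) = 258552/419760 ≈ 0.62

0.62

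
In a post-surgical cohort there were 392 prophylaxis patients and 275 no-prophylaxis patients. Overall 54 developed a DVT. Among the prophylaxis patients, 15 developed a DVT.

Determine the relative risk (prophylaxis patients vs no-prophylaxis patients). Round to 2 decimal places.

0.27

prophylaxis patients without the outcome: 392 − 15 = 377
no-prophylaxis patients with the outcome: 54 − 15 = 39
no-prophylaxis patients without the outcome: 275 − 39 = 236
risk, prophylaxis patients = 15/392 = 0.03827
risk, no-prophylaxis patients = 39/275 = 0.14182
RR = 0.03827 / 0.14182 = 0.27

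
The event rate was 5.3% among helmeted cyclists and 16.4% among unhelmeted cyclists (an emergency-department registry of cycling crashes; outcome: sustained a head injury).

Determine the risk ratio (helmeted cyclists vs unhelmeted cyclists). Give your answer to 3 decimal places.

RR = 0.0530 / 0.1640 = 0.323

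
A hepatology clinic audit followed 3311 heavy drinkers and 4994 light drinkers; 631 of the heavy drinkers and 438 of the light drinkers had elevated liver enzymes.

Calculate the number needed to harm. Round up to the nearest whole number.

NNH: 10

risk, heavy drinkers = 631/3311 = 0.190577
risk, light drinkers = 438/4994 = 0.087705
absolute risk difference = 0.102872
1 / 0.102872 = 9.721 → round up → 10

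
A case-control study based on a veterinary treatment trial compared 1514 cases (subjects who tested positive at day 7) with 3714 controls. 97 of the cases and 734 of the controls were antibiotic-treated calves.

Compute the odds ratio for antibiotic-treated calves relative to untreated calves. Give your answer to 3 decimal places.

OR ≈ 0.278

odds, antibiotic-treated calves = 97/734 = 0.1322
odds, untreated calves = 1417/2980 = 0.4755
OR = 0.1322 / 0.4755 = 0.278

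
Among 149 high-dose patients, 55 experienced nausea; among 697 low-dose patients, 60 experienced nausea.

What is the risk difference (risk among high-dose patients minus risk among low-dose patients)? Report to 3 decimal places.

RD = 0.283

risk, high-dose patients = 55/149 = 0.3691
risk, low-dose patients = 60/697 = 0.0861
risk difference = 0.3691 − 0.0861 = 0.283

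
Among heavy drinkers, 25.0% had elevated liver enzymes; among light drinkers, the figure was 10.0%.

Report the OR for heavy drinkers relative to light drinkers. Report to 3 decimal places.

odds, heavy drinkers = 0.2500/0.7500 = 0.3333
odds, light drinkers = 0.1000/0.9000 = 0.1111
OR = 0.3333 / 0.1111 = 3.000

3.000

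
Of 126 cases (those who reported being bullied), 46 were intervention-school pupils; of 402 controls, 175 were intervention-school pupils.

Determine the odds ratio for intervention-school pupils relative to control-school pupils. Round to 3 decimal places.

OR = (46 × 227) / (175 × 80) = 10442/14000 ≈ 0.746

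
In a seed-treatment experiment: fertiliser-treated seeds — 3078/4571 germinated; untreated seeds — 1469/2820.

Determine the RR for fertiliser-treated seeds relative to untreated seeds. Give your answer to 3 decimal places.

risk, fertiliser-treated seeds = 3078/4571 = 0.6734
risk, untreated seeds = 1469/2820 = 0.5209
RR = 0.6734 / 0.5209 = 1.293

RR ≈ 1.293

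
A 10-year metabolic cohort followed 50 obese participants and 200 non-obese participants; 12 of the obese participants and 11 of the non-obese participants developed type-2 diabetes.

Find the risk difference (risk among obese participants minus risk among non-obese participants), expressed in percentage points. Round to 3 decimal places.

risk, obese participants = 12/50 = 0.2400
risk, non-obese participants = 11/200 = 0.0550
risk difference = 0.2400 − 0.0550 = 0.1850 → 18.500 percentage points

RD: 18.500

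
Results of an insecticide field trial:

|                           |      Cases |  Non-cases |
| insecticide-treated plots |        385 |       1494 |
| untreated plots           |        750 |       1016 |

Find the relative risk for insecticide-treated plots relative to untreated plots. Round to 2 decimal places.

risk, insecticide-treated plots = 385/1879 = 0.2049
risk, untreated plots = 750/1766 = 0.4247
RR = 0.2049 / 0.4247 = 0.48

0.48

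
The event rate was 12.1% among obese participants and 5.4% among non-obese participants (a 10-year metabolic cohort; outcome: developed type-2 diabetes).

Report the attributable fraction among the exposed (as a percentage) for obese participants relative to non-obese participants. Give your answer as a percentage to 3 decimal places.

AR% = (0.1210 − 0.0540) / 0.1210 = 0.5537 → 55.372%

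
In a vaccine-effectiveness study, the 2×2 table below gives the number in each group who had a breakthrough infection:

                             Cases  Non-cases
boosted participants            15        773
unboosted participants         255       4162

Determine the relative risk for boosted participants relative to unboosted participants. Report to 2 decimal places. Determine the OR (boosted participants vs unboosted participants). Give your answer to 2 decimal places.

risk, boosted participants = 15/788 = 0.01904
risk, unboosted participants = 255/4417 = 0.05773
RR = 0.01904 / 0.05773 = 0.33
odds, boosted participants = 15/773 = 0.01940
odds, unboosted participants = 255/4162 = 0.06127
OR = 0.01940 / 0.06127 = 0.32

RR = 0.33; OR = 0.32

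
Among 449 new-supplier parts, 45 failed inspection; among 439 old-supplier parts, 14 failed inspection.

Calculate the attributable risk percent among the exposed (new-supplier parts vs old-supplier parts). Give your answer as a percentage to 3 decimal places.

risk, new-supplier parts = 45/449 = 0.10022
risk, old-supplier parts = 14/439 = 0.03189
AR% = (0.10022 − 0.03189) / 0.10022 = 0.6818 → 68.180%

68.180%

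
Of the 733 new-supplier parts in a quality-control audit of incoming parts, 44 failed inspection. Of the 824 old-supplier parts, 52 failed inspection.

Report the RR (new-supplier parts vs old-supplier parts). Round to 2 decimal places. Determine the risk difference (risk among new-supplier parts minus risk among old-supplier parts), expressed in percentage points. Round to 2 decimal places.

risk, new-supplier parts = 44/733 = 0.0600
risk, old-supplier parts = 52/824 = 0.0631
RR = 0.0600 / 0.0631 = 0.95
risk difference = 0.0600 − 0.0631 = -0.0031 → -0.31 percentage points

RR = 0.95; RD = -0.31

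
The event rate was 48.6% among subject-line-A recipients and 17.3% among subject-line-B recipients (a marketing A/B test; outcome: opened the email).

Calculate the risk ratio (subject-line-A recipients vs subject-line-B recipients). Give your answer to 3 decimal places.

RR = 0.4860 / 0.1730 = 2.809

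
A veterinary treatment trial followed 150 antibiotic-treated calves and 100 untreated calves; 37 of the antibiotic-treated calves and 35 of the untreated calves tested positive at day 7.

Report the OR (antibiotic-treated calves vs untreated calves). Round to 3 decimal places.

odds, antibiotic-treated calves = 37/113 = 0.3274
odds, untreated calves = 35/65 = 0.5385
OR = 0.3274 / 0.5385 = 0.608

OR ≈ 0.608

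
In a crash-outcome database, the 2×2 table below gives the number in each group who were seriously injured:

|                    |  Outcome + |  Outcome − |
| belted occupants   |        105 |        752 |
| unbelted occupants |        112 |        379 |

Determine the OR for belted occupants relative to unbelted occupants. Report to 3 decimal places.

odds, belted occupants = 105/752 = 0.1396
odds, unbelted occupants = 112/379 = 0.2955
OR = 0.1396 / 0.2955 = 0.472

OR ≈ 0.472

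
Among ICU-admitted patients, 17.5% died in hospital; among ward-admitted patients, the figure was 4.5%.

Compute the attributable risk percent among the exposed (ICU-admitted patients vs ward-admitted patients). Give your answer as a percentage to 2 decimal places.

AR% = (0.17500 − 0.04500) / 0.17500 = 0.7429 → 74.29%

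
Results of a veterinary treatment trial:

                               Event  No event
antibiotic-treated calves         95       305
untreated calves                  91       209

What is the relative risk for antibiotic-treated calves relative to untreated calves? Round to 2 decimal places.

risk, antibiotic-treated calves = 95/400 = 0.2375
risk, untreated calves = 91/300 = 0.3033
RR = 0.2375 / 0.3033 = 0.78

RR: 0.78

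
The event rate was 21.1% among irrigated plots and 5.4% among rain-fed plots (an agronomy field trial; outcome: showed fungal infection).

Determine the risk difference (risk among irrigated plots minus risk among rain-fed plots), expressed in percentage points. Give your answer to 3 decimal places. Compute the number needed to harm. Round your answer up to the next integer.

risk difference = 0.2110 − 0.0540 = 0.1570 → 15.700 percentage points
absolute risk difference = 0.157000
1 / 0.157000 = 6.369 → round up → 7

RD = 15.700; NNH = 7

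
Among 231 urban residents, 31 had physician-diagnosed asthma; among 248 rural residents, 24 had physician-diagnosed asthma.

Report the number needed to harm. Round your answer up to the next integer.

27

risk, urban residents = 31/231 = 0.134199
risk, rural residents = 24/248 = 0.096774
absolute risk difference = 0.037425
1 / 0.037425 = 26.720 → round up → 27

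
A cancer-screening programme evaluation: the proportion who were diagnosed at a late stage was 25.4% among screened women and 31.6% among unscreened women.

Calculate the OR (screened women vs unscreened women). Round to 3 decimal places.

OR = 0.737

odds, screened women = 0.2540/0.7460 = 0.3405
odds, unscreened women = 0.3160/0.6840 = 0.4620
OR = 0.3405 / 0.4620 = 0.737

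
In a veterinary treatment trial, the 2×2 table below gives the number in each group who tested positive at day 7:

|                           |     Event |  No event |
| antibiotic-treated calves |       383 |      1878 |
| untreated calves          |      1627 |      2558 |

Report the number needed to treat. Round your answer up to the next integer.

risk, antibiotic-treated calves = 383/2261 = 0.169394
risk, untreated calves = 1627/4185 = 0.388769
absolute risk difference = 0.219375
1 / 0.219375 = 4.558 → round up → 5

NNT ≈ 5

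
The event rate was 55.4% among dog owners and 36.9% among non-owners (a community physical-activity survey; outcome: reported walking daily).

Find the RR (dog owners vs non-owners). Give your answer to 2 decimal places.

RR = 0.5540 / 0.3690 = 1.50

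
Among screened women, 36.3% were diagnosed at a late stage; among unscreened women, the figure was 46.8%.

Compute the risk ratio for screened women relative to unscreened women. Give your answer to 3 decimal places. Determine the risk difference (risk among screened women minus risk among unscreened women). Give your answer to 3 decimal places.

RR = 0.3630 / 0.4680 = 0.776
risk difference = 0.3630 − 0.4680 = -0.105

RR = 0.776; RD = -0.105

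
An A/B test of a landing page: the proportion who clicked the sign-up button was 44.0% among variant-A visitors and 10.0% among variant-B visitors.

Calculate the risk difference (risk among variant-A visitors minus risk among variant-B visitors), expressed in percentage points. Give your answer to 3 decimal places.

34.000

risk difference = 0.4400 − 0.1000 = 0.3400 → 34.000 percentage points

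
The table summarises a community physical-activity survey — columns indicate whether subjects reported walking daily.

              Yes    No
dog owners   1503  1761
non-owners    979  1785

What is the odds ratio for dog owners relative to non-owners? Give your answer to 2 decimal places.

OR = (1503 × 1785) / (1761 × 979) = 2682855/1724019 ≈ 1.56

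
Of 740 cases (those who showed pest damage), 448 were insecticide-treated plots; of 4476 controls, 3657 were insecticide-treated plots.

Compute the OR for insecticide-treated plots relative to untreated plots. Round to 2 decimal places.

OR = (448 × 819) / (3657 × 292) = 366912/1067844 ≈ 0.34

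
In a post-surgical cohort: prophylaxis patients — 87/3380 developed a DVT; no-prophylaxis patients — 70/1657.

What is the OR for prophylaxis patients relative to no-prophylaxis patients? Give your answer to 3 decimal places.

OR = (87 × 1587) / (3293 × 70) = 138069/230510 ≈ 0.599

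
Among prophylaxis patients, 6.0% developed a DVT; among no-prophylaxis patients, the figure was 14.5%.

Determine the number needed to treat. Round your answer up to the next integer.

12

absolute risk difference = 0.085000
1 / 0.085000 = 11.765 → round up → 12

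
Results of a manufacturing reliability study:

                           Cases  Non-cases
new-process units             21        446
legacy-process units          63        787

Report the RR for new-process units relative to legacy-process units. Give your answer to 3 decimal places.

risk, new-process units = 21/467 = 0.04497
risk, legacy-process units = 63/850 = 0.07412
RR = 0.04497 / 0.07412 = 0.607

0.607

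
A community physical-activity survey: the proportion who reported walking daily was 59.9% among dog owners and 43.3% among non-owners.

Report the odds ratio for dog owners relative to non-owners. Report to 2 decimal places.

OR ≈ 1.96

odds, dog owners = 0.5990/0.4010 = 1.4938
odds, non-owners = 0.4330/0.5670 = 0.7637
OR = 1.4938 / 0.7637 = 1.96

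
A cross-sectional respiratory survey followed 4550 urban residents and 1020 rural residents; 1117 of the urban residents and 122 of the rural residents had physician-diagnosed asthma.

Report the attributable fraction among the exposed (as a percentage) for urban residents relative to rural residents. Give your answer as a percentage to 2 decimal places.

risk, urban residents = 1117/4550 = 0.2455
risk, rural residents = 122/1020 = 0.1196
AR% = (0.2455 − 0.1196) / 0.2455 = 0.5128 → 51.28%

AR% = 51.28%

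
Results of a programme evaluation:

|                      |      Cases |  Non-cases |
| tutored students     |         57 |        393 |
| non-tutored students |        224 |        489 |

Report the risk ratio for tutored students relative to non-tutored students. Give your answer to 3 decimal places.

risk, tutored students = 57/450 = 0.1267
risk, non-tutored students = 224/713 = 0.3142
RR = 0.1267 / 0.3142 = 0.403

0.403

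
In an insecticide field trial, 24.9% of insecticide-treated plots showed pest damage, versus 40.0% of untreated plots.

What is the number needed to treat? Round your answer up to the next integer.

7

absolute risk difference = 0.151000
1 / 0.151000 = 6.623 → round up → 7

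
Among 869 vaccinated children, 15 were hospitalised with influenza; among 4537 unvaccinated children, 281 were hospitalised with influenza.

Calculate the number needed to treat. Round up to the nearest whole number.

23

risk, vaccinated children = 15/869 = 0.017261
risk, unvaccinated children = 281/4537 = 0.061935
absolute risk difference = 0.044674
1 / 0.044674 = 22.384 → round up → 23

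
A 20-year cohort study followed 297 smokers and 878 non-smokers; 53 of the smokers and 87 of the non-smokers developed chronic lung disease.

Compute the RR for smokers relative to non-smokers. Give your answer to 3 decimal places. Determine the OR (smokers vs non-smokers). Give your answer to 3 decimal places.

RR = 1.801; OR = 1.975

risk, smokers = 53/297 = 0.1785
risk, non-smokers = 87/878 = 0.0991
RR = 0.1785 / 0.0991 = 1.801
OR = (53 × 791) / (244 × 87) = 41923/21228 ≈ 1.975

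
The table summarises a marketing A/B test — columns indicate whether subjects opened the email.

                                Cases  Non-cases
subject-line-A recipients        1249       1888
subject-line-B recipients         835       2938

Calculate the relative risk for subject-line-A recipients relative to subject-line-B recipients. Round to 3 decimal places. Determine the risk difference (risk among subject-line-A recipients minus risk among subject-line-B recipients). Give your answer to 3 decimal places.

risk, subject-line-A recipients = 1249/3137 = 0.3982
risk, subject-line-B recipients = 835/3773 = 0.2213
RR = 0.3982 / 0.2213 = 1.799
risk difference = 0.3982 − 0.2213 = 0.177

RR = 1.799; RD = 0.177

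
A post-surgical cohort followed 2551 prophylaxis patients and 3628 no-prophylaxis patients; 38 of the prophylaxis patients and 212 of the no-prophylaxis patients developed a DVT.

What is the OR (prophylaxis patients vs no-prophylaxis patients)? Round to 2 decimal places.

odds, prophylaxis patients = 38/2513 = 0.01512
odds, no-prophylaxis patients = 212/3416 = 0.06206
OR = 0.01512 / 0.06206 = 0.24

OR = 0.24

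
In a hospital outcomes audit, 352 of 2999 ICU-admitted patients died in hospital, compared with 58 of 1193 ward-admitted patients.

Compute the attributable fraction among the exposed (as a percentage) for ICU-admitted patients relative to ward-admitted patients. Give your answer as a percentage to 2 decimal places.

risk, ICU-admitted patients = 352/2999 = 0.11737
risk, ward-admitted patients = 58/1193 = 0.04862
AR% = (0.11737 − 0.04862) / 0.11737 = 0.5858 → 58.58%

58.58%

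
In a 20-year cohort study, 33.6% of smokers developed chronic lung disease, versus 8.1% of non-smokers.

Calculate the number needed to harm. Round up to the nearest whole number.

absolute risk difference = 0.255000
1 / 0.255000 = 3.922 → round up → 4

4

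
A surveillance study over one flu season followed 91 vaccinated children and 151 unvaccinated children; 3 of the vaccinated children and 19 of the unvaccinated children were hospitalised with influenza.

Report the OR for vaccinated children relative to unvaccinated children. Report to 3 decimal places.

OR ≈ 0.237

odds, vaccinated children = 3/88 = 0.03409
odds, unvaccinated children = 19/132 = 0.14394
OR = 0.03409 / 0.14394 = 0.237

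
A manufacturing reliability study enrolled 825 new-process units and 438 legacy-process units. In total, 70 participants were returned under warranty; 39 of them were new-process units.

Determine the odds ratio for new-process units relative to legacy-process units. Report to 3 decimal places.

new-process units without the outcome: 825 − 39 = 786
legacy-process units with the outcome: 70 − 39 = 31
legacy-process units without the outcome: 438 − 31 = 407
OR = (39 × 407) / (786 × 31) = 15873/24366 ≈ 0.651

OR = 0.651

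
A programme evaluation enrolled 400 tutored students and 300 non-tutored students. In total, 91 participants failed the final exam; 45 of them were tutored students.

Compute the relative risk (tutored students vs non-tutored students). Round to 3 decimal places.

0.734

tutored students without the outcome: 400 − 45 = 355
non-tutored students with the outcome: 91 − 45 = 46
non-tutored students without the outcome: 300 − 46 = 254
risk, tutored students = 45/400 = 0.1125
risk, non-tutored students = 46/300 = 0.1533
RR = 0.1125 / 0.1533 = 0.734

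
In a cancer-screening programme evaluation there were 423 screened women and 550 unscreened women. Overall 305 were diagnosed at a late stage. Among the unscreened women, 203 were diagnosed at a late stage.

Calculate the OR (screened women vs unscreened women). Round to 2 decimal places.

screened women with the outcome: 305 − 203 = 102
screened women without the outcome: 423 − 102 = 321
unscreened women without the outcome: 550 − 203 = 347
odds, screened women = 102/321 = 0.3178
odds, unscreened women = 203/347 = 0.5850
OR = 0.3178 / 0.5850 = 0.54

0.54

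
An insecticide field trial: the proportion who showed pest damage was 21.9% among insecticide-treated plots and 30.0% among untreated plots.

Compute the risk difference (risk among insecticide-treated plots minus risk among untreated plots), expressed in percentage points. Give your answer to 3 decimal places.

-8.100

risk difference = 0.2190 − 0.3000 = -0.0810 → -8.100 percentage points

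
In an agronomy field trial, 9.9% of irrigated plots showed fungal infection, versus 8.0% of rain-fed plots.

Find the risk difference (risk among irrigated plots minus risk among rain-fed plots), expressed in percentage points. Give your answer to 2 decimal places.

RD = 1.90

risk difference = 0.0990 − 0.0800 = 0.0190 → 1.90 percentage points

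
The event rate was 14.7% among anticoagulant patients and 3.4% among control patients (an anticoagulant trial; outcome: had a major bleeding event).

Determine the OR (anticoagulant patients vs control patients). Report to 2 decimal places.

odds, anticoagulant patients = 0.14700/0.85300 = 0.17233
odds, control patients = 0.03400/0.96600 = 0.03520
OR = 0.17233 / 0.03520 = 4.90

4.90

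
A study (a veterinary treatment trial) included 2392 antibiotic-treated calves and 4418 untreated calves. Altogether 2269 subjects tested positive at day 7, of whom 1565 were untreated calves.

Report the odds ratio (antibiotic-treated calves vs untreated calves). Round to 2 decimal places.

antibiotic-treated calves with the outcome: 2269 − 1565 = 704
antibiotic-treated calves without the outcome: 2392 − 704 = 1688
untreated calves without the outcome: 4418 − 1565 = 2853
OR = (704 × 2853) / (1688 × 1565) = 2008512/2641720 ≈ 0.76

0.76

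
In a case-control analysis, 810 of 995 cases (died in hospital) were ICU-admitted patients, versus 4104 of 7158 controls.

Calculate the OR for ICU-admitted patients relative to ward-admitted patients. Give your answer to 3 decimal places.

OR = (810 × 3054) / (4104 × 185) = 2473740/759240 ≈ 3.258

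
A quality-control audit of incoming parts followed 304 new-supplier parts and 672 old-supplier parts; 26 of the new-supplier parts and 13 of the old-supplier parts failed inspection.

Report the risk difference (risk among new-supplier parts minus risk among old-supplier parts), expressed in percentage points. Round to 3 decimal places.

risk, new-supplier parts = 26/304 = 0.08553
risk, old-supplier parts = 13/672 = 0.01935
risk difference = 0.08553 − 0.01935 = 0.06618 → 6.618 percentage points

6.618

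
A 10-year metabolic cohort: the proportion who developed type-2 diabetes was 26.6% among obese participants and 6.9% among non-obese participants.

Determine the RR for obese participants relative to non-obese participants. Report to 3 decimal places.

RR = 0.2660 / 0.0690 = 3.855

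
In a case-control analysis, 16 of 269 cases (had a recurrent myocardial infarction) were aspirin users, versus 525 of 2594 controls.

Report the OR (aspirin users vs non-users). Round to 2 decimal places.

OR = (16 × 2069) / (525 × 253) = 33104/132825 ≈ 0.25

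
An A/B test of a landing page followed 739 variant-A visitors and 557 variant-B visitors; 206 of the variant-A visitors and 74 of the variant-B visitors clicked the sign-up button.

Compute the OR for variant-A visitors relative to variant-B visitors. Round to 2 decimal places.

OR = (206 × 483) / (533 × 74) = 99498/39442 ≈ 2.52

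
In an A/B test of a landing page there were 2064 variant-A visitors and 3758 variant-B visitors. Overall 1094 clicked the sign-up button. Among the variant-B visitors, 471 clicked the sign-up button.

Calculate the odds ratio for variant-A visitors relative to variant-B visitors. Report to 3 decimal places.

variant-A visitors with the outcome: 1094 − 471 = 623
variant-A visitors without the outcome: 2064 − 623 = 1441
variant-B visitors without the outcome: 3758 − 471 = 3287
odds, variant-A visitors = 623/1441 = 0.4323
odds, variant-B visitors = 471/3287 = 0.1433
OR = 0.4323 / 0.1433 = 3.017

3.017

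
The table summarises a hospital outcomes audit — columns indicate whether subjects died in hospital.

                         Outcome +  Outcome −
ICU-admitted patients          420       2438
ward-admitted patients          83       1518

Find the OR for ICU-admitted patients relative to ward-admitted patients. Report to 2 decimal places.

OR = (420 × 1518) / (2438 × 83) = 637560/202354 ≈ 3.15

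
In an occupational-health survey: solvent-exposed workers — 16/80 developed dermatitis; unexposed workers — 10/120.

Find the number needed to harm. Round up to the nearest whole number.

risk, solvent-exposed workers = 16/80 = 0.200000
risk, unexposed workers = 10/120 = 0.083333
absolute risk difference = 0.116667
1 / 0.116667 = 8.571 → round up → 9

9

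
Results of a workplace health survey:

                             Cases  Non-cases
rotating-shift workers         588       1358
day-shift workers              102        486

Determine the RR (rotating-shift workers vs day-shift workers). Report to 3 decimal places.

risk, rotating-shift workers = 588/1946 = 0.3022
risk, day-shift workers = 102/588 = 0.1735
RR = 0.3022 / 0.1735 = 1.742

RR = 1.742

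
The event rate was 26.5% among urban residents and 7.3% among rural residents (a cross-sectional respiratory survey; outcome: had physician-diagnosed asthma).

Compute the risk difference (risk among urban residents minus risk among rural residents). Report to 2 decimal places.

risk difference = 0.2650 − 0.0730 = 0.19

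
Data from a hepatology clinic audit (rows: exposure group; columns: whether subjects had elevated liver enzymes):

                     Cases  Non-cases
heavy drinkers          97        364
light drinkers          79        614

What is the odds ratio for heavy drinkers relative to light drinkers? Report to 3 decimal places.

OR = (97 × 614) / (364 × 79) = 59558/28756 ≈ 2.071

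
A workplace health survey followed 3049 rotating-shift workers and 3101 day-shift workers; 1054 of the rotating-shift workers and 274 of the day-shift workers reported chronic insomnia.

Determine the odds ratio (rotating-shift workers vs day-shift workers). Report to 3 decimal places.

OR = (1054 × 2827) / (1995 × 274) = 2979658/546630 ≈ 5.451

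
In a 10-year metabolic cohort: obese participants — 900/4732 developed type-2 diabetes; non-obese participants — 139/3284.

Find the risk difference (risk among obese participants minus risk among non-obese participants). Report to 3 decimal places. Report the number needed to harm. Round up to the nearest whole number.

RD = 0.148; NNH = 7

risk, obese participants = 900/4732 = 0.19019
risk, non-obese participants = 139/3284 = 0.04233
risk difference = 0.19019 − 0.04233 = 0.148
absolute risk difference = 0.147868
1 / 0.147868 = 6.763 → round up → 7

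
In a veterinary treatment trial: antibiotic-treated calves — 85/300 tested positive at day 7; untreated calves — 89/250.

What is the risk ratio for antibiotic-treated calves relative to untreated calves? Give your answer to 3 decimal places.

risk, antibiotic-treated calves = 85/300 = 0.2833
risk, untreated calves = 89/250 = 0.3560
RR = 0.2833 / 0.3560 = 0.796

RR = 0.796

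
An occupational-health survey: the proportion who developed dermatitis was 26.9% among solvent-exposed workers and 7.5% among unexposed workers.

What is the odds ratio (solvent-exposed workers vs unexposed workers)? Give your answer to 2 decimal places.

odds, solvent-exposed workers = 0.2690/0.7310 = 0.3680
odds, unexposed workers = 0.0750/0.9250 = 0.0811
OR = 0.3680 / 0.0811 = 4.54

4.54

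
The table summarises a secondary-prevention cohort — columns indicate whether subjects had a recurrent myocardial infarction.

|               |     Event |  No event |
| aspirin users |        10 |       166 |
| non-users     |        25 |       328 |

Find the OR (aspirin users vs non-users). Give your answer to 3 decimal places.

OR = (10 × 328) / (166 × 25) = 3280/4150 ≈ 0.790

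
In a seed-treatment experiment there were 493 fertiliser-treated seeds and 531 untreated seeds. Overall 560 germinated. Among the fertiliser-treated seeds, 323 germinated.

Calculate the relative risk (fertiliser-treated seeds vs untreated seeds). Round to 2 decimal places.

RR ≈ 1.47

fertiliser-treated seeds without the outcome: 493 − 323 = 170
untreated seeds with the outcome: 560 − 323 = 237
untreated seeds without the outcome: 531 − 237 = 294
risk, fertiliser-treated seeds = 323/493 = 0.6552
risk, untreated seeds = 237/531 = 0.4463
RR = 0.6552 / 0.4463 = 1.47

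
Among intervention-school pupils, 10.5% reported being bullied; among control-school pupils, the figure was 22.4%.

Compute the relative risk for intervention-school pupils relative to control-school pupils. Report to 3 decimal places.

RR = 0.1050 / 0.2240 = 0.469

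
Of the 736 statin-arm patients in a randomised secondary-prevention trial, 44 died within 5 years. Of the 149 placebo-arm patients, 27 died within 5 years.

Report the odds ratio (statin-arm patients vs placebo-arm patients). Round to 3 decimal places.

OR = (44 × 122) / (692 × 27) = 5368/18684 ≈ 0.287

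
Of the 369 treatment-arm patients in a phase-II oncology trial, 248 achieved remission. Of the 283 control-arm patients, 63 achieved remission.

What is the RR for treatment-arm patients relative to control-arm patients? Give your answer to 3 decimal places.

risk, treatment-arm patients = 248/369 = 0.6721
risk, control-arm patients = 63/283 = 0.2226
RR = 0.6721 / 0.2226 = 3.019

RR ≈ 3.019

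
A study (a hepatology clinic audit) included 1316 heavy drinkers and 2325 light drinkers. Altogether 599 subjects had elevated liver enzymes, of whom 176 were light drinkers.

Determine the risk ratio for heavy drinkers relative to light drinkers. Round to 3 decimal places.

RR = 4.246

heavy drinkers with the outcome: 599 − 176 = 423
heavy drinkers without the outcome: 1316 − 423 = 893
light drinkers without the outcome: 2325 − 176 = 2149
risk, heavy drinkers = 423/1316 = 0.3214
risk, light drinkers = 176/2325 = 0.0757
RR = 0.3214 / 0.0757 = 4.246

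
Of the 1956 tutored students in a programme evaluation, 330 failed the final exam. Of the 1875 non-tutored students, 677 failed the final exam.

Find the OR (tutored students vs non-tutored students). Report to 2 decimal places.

odds, tutored students = 330/1626 = 0.2030
odds, non-tutored students = 677/1198 = 0.5651
OR = 0.2030 / 0.5651 = 0.36

OR = 0.36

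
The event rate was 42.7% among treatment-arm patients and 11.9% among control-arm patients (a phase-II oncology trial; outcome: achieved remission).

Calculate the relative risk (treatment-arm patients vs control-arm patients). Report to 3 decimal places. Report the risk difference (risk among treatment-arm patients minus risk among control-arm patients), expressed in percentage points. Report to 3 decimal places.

RR = 0.4270 / 0.1190 = 3.588
risk difference = 0.4270 − 0.1190 = 0.3080 → 30.800 percentage points

RR = 3.588; RD = 30.800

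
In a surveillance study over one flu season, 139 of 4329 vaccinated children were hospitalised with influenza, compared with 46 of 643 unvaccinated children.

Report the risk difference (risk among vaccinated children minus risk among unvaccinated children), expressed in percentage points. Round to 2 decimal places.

RD: -3.94

risk, vaccinated children = 139/4329 = 0.03211
risk, unvaccinated children = 46/643 = 0.07154
risk difference = 0.03211 − 0.07154 = -0.03943 → -3.94 percentage points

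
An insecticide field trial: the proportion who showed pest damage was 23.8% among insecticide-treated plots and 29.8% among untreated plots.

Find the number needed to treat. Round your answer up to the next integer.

NNT ≈ 17

absolute risk difference = 0.060000
1 / 0.060000 = 16.667 → round up → 17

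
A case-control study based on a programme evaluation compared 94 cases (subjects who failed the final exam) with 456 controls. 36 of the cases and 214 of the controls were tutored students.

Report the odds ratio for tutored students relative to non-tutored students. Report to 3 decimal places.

OR = (36 × 242) / (214 × 58) = 8712/12412 ≈ 0.702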